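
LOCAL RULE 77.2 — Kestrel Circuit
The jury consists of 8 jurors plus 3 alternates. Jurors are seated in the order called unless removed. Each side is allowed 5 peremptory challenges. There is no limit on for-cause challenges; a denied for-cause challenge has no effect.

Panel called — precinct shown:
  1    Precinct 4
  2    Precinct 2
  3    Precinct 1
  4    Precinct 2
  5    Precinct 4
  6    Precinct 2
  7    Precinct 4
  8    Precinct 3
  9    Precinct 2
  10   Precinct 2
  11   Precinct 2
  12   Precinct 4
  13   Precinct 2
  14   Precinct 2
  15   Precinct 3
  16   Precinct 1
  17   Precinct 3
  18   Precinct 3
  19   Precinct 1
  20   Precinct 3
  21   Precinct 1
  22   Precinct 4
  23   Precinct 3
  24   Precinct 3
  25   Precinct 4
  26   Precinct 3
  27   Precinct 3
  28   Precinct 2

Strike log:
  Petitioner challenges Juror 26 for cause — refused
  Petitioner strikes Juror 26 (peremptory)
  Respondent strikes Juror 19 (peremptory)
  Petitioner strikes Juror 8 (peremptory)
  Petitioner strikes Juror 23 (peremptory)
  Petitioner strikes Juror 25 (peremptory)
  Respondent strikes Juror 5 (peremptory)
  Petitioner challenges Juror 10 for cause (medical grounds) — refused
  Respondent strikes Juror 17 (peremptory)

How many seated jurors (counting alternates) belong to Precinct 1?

1

Removed: #5, #8, #17, #19, #23, #25, #26.
Seated (11 incl. alternates): #1, #2, #3, #4, #6, #7, #9, #10, #11, #12, #13.
Of those, in Precinct 1: #3 → 1.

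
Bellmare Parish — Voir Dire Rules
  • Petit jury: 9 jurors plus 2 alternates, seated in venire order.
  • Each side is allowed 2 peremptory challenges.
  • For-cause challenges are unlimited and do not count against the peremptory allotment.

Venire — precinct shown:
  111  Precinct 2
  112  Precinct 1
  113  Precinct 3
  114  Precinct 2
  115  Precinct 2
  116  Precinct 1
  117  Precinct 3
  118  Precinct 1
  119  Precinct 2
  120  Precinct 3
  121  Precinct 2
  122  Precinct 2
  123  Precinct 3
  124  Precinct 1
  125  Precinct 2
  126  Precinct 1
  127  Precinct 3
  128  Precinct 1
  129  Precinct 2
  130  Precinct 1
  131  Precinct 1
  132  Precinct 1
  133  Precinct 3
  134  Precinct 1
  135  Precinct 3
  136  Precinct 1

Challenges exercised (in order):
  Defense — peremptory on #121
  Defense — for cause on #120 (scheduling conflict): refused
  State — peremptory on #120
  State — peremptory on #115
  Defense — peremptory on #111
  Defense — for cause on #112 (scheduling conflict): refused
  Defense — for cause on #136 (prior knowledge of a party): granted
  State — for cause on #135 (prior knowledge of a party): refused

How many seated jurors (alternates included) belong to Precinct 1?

4

Removed: #111, #115, #120, #121, #136.
Seated (11 incl. alternates): #112, #113, #114, #116, #117, #118, #119, #122, #123, #124, #125.
Of those, in Precinct 1: #112, #116, #118, #124 → 4.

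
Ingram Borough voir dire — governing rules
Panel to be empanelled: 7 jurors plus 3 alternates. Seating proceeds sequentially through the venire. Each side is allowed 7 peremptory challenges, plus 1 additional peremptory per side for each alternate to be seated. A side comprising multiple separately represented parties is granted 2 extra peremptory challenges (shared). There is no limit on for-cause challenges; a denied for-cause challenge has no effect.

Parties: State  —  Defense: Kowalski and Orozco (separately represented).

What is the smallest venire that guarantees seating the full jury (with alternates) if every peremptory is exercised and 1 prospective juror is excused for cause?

Seats to fill: 7 + 3 alternates = 10.
Peremptories — State: 7 + 1×3 = 10; Defense: 7 + 1×3 + 2 = 12; total 22.
For-cause removals: 1.
Minimum venire: 10 + 22 + 1 = 33.

33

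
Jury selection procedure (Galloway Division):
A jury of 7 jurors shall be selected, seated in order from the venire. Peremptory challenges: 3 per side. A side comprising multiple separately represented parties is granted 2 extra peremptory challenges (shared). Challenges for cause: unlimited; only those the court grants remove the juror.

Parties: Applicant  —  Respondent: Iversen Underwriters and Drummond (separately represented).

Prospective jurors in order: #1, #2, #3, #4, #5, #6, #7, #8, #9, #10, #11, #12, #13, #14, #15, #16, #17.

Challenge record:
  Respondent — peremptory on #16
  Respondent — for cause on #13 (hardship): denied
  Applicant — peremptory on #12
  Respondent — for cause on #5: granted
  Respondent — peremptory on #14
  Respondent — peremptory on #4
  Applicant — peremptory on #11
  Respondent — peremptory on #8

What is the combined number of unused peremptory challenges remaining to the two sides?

2

Applicant allotment: 3. Respondent allotment: 3 base + 2 multi-party = 5.
Applicant peremptories used: #12, #11 — 2.
Respondent peremptories used: #16, #14, #4, #8 — 4 (for-cause on #13, #5 don't count).
Remaining: (3 − 2) + (5 − 4) = 2.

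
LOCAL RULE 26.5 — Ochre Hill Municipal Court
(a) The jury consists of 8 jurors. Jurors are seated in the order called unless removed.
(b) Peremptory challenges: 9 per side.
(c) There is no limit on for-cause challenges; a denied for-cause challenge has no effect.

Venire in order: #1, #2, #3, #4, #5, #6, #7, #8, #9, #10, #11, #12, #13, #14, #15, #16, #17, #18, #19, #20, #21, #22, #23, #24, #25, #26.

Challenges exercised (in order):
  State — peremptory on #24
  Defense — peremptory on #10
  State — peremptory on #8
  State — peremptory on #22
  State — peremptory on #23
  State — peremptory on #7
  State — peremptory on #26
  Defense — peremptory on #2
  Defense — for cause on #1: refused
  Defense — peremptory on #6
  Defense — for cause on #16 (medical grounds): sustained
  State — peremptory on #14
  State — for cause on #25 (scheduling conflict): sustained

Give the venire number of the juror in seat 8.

Removed: #2, #6, #7, #8, #10, #14, #16, #22, #23, #24, #25, #26. (#1 stays — for-cause denied.)
Seating in order: seats 1–8 → #1, #3, #4, #5, #9, #11, #12, #13.
So seat 8 is #13.

13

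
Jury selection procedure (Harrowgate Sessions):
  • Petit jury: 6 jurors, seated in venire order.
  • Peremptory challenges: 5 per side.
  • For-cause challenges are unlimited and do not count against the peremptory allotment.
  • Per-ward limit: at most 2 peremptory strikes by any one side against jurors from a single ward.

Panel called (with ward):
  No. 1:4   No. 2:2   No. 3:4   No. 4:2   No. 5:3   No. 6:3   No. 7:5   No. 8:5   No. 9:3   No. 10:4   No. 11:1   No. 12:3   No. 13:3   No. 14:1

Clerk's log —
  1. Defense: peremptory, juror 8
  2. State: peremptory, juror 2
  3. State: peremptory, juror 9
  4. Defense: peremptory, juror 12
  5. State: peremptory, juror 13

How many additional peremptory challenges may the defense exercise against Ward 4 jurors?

Defense peremptories so far: #8, #12 — 2 of 5 used, 3 left overall.
Against Ward 4: none yet — per-ward cap 2 leaves 2.
Binding limit: min(3, 2) = 2.

2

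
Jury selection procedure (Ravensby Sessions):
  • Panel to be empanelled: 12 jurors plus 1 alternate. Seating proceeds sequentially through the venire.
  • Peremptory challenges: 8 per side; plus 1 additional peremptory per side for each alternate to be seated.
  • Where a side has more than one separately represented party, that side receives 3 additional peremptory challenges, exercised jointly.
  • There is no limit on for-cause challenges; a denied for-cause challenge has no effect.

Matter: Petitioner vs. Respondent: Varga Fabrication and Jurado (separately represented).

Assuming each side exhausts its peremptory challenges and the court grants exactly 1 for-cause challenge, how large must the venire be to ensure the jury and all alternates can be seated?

Seats to fill: 12 + 1 alternates = 13.
Peremptories — Petitioner: 8 + 1×1 = 9; Respondent: 8 + 1×1 + 3 = 12; total 21.
For-cause removals: 1.
Minimum venire: 13 + 21 + 1 = 35.

35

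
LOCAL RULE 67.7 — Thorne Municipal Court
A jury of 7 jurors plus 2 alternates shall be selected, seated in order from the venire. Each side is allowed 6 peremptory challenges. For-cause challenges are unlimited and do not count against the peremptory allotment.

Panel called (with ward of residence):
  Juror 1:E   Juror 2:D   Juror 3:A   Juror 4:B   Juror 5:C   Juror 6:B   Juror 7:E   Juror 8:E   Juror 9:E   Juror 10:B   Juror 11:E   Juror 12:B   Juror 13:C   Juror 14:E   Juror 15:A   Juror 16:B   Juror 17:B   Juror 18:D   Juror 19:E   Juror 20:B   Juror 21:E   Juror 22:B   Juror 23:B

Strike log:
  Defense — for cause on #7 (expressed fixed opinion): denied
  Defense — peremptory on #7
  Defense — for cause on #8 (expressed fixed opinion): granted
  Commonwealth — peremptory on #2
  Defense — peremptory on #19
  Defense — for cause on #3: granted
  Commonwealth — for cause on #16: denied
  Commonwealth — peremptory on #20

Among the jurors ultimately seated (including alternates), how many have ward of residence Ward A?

Removed: #2, #3, #7, #8, #19, #20.
Seated (9 incl. alternates): #1, #4, #5, #6, #9, #10, #11, #12, #13.
None of those are in Ward A → 0.

0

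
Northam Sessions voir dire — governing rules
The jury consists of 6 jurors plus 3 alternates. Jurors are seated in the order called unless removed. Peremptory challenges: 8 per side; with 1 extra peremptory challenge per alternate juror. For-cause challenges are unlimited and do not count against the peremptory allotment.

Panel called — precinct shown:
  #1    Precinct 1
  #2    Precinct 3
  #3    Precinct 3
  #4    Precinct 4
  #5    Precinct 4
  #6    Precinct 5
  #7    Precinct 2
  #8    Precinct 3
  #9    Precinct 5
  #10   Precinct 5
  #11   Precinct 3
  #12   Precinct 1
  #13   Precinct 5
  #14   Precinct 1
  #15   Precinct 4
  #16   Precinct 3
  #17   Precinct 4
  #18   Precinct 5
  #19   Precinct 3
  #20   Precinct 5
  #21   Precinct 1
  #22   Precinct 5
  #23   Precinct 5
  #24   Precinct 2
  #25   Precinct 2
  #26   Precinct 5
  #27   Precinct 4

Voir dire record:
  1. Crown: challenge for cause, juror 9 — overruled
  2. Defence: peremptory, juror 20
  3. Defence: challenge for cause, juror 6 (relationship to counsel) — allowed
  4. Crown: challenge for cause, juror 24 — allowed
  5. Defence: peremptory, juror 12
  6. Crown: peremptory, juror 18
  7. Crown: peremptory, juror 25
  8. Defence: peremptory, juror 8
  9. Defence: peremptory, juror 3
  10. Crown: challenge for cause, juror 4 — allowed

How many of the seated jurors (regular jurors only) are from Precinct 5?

Removed: #3, #4, #6, #8, #12, #18, #20, #24, #25.
Seated jurors 1–6: #1, #2, #5, #7, #9, #10 (alternates #11, #13, #14 not counted).
Of those, in Precinct 5: #9, #10 → 2.

2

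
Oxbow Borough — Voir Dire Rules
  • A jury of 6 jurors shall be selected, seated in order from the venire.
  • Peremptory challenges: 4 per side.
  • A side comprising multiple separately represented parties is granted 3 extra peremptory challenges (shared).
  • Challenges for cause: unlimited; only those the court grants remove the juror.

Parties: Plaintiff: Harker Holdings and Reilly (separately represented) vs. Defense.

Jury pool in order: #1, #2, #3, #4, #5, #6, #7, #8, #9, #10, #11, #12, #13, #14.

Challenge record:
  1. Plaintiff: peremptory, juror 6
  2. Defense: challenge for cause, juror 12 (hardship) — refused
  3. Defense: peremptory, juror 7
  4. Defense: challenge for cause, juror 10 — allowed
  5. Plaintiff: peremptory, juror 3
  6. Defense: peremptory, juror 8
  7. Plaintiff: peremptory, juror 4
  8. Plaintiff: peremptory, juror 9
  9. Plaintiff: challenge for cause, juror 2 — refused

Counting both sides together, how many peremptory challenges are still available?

5

Plaintiff allotment: 4 base + 3 multi-party = 7. Defense allotment: 4.
Plaintiff peremptories used: #6, #3, #4, #9 — 4 (the for-cause on #2 doesn't count).
Defense peremptories used: #7, #8 — 2 (for-cause on #12, #10 don't count).
Remaining: (7 − 4) + (4 − 2) = 5.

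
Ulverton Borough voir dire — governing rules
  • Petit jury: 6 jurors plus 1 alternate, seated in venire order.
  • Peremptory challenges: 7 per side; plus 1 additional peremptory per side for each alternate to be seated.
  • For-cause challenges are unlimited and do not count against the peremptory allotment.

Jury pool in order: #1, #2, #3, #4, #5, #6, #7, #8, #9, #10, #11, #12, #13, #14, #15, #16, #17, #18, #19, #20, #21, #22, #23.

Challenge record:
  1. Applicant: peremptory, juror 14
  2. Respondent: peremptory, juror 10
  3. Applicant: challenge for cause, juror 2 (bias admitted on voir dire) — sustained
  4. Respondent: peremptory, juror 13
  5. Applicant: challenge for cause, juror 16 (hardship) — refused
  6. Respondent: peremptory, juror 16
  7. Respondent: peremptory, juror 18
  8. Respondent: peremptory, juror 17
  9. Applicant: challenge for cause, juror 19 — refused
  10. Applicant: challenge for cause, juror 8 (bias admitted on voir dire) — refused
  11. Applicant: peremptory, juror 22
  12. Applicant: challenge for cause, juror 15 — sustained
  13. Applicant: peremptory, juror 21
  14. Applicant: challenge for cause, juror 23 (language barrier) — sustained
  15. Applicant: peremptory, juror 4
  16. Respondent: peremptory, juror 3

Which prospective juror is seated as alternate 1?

11

Removed: #2, #3, #4, #10, #13, #14, #15, #16, #17, #18, #21, #22, #23. (#8, #19 stay — for-cause denied.)
Seating in order: seats 1–6 → #1, #5, #6, #7, #8, #9; alternates → #11.
So alternate 1 is #11.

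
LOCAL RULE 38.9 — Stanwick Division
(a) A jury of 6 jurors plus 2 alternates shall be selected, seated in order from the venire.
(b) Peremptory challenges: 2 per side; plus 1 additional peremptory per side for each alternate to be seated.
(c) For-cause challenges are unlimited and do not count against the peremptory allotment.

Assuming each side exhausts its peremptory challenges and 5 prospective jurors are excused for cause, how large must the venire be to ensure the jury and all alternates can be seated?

Seats to fill: 6 + 2 alternates = 8.
Peremptories: 2 + 1×2 = 4 per side × 2 sides = 8.
For-cause removals: 5.
Minimum venire: 8 + 8 + 5 = 21.

21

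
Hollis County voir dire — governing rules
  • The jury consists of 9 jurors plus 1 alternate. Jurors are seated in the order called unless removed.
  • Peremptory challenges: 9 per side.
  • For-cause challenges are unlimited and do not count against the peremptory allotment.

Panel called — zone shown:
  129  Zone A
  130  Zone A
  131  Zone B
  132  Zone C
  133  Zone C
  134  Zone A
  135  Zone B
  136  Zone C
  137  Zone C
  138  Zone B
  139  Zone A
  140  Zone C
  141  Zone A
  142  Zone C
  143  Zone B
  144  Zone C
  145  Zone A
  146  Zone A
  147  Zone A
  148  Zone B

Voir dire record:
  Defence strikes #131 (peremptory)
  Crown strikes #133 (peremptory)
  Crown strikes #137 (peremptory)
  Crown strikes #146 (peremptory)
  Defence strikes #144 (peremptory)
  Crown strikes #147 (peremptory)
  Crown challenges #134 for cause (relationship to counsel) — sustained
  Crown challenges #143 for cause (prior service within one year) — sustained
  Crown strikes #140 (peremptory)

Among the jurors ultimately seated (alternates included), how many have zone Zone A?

5

Removed: #131, #133, #134, #137, #140, #143, #144, #146, #147.
Seated (10 incl. alternates): #129, #130, #132, #135, #136, #138, #139, #141, #142, #145.
Of those, in Zone A: #129, #130, #139, #141, #145 → 5.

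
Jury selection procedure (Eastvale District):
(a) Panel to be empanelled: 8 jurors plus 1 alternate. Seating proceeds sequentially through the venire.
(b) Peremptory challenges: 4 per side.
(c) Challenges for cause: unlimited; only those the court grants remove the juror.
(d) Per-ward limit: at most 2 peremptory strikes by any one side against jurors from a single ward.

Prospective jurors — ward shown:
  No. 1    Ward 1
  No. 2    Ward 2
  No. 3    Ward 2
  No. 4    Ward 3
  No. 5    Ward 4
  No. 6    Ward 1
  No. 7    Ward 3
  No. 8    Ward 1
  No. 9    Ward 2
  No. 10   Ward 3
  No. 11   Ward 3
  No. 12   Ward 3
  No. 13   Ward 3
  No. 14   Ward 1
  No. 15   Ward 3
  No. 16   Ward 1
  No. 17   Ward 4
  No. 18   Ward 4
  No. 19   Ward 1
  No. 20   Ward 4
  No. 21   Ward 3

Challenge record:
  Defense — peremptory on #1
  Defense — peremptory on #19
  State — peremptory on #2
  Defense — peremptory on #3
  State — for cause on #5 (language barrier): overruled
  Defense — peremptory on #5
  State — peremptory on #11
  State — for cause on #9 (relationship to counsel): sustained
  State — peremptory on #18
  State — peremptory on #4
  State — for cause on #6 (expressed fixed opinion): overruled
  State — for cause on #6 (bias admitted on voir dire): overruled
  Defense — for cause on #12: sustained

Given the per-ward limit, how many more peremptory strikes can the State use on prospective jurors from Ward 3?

State peremptories so far: #2, #11, #18, #4 — 4 of 4 used, 0 left overall.
Against Ward 3: #11, #4 — 2 used; per-ward cap 2 leaves 0.
Binding limit: min(0, 0) = 0.

0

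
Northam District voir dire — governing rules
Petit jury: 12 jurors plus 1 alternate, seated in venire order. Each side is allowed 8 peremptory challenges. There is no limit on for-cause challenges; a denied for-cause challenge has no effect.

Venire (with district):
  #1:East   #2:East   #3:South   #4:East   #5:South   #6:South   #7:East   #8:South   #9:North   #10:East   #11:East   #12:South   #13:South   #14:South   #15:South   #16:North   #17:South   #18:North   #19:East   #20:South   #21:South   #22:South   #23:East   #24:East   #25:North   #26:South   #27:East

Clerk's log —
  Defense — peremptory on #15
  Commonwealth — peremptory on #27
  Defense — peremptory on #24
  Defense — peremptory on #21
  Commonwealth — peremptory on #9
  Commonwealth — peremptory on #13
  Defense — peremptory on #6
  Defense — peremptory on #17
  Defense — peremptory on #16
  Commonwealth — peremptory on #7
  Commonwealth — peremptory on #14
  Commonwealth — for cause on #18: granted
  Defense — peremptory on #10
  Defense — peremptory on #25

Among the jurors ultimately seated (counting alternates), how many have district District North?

0

Removed: #6, #7, #9, #10, #13, #14, #15, #16, #17, #18, #21, #24, #25, #27.
Seated (13 incl. alternates): #1, #2, #3, #4, #5, #8, #11, #12, #19, #20, #22, #23, #26.
None of those are in District North → 0.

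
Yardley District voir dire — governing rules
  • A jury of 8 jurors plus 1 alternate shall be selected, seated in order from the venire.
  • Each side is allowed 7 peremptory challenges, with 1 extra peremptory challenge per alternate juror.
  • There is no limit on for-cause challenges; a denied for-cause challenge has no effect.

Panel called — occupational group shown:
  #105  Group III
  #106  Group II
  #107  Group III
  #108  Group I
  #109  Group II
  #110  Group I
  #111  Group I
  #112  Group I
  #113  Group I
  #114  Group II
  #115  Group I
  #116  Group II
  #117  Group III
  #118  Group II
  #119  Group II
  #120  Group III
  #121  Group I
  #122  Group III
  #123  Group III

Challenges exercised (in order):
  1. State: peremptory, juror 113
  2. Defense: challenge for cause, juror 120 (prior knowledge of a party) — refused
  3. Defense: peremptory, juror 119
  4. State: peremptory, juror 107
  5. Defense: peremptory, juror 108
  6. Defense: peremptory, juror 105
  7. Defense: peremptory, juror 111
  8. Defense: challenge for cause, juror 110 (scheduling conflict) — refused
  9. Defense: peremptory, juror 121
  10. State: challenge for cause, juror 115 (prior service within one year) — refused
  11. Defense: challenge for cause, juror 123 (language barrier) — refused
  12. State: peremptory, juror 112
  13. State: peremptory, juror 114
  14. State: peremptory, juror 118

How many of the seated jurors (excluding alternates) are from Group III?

3

Removed: #105, #107, #108, #111, #112, #113, #114, #118, #119, #121.
Seated jurors 1–8: #106, #109, #110, #115, #116, #117, #120, #122 (alternates #123 not counted).
Of those, in Group III: #117, #120, #122 → 3.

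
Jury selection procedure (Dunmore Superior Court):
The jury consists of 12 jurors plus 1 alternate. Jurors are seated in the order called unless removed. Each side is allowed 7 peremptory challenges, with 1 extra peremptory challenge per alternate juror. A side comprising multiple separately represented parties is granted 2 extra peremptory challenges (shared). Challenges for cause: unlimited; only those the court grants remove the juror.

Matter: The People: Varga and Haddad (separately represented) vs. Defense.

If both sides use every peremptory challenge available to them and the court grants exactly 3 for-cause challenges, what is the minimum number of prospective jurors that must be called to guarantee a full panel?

Seats to fill: 12 + 1 alternates = 13.
Peremptories — The People: 7 + 1×1 + 2 = 10; Defense: 7 + 1×1 = 8; total 18.
For-cause removals: 3.
Minimum venire: 13 + 18 + 3 = 34.

34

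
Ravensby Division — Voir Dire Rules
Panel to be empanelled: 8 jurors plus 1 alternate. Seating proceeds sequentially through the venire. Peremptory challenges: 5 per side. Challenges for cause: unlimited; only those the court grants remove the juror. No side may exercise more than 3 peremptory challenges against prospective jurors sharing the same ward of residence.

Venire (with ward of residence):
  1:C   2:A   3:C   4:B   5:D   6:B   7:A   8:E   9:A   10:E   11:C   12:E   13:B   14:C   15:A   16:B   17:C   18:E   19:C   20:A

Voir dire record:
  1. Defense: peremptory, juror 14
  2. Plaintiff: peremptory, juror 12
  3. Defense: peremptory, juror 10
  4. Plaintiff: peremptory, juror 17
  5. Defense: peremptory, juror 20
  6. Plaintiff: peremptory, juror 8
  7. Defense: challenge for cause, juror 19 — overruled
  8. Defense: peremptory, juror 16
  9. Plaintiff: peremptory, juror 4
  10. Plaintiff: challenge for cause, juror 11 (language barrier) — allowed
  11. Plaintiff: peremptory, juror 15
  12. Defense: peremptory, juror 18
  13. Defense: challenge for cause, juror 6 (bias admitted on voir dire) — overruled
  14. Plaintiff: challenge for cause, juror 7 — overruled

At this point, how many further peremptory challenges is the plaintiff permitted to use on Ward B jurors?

0

Plaintiff peremptories so far: #12, #17, #8, #4, #15 — 5 of 5 used, 0 left overall.
Against Ward B: #4 — 1 used; per-ward cap 3 leaves 2.
Binding limit: min(0, 2) = 0.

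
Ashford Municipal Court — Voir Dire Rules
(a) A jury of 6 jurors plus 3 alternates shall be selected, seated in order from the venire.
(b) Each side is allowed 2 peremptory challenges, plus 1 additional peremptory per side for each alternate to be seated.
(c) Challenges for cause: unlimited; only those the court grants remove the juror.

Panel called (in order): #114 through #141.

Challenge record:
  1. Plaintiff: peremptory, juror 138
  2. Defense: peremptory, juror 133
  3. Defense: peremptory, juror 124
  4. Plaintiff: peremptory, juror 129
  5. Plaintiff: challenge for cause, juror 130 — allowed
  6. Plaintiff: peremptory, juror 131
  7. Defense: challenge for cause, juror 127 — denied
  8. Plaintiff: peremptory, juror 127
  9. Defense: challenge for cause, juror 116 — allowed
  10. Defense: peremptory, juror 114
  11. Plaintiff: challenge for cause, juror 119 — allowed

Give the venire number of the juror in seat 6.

Removed: #114, #116, #119, #124, #127, #129, #130, #131, #133, #138.
Filling seats in venire order through position 6: #115, #117, #118, #120, #121, #122.
So seat 6 is #122.

122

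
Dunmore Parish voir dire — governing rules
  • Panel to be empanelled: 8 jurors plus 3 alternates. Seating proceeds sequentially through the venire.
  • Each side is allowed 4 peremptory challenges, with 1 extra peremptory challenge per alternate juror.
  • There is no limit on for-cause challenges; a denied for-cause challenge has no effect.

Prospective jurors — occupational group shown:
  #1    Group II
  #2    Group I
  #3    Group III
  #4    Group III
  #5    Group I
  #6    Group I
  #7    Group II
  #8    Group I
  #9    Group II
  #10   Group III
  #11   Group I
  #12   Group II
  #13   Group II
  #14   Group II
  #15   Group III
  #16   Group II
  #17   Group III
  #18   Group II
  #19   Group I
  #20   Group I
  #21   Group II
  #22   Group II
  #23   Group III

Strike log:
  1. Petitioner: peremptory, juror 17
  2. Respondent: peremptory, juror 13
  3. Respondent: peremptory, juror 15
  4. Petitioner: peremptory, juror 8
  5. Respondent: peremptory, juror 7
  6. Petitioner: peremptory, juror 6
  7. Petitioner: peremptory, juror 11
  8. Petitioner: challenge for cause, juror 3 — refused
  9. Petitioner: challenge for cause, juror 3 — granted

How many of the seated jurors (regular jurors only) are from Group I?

2

Removed: #3, #6, #7, #8, #11, #13, #15, #17.
Seated jurors 1–8: #1, #2, #4, #5, #9, #10, #12, #14 (alternates #16, #18, #19 not counted).
Of those, in Group I: #2, #5 → 2.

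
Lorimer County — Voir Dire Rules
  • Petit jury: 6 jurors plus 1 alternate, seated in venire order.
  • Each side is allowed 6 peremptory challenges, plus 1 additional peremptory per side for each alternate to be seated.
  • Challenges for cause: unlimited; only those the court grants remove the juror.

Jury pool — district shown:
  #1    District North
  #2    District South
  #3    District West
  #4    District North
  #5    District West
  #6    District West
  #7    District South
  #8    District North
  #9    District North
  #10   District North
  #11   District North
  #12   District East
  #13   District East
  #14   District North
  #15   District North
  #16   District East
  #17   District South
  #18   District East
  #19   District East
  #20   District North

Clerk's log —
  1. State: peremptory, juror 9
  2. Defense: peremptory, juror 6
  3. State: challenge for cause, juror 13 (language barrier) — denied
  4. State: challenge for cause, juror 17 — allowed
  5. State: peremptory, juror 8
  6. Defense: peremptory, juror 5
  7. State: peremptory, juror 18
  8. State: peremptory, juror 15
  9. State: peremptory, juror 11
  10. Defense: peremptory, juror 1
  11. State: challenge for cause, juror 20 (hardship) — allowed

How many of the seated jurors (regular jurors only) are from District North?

Removed: #1, #5, #6, #8, #9, #11, #15, #17, #18, #20.
Seated jurors 1–6: #2, #3, #4, #7, #10, #12 (alternates #13 not counted).
Of those, in District North: #4, #10 → 2.

2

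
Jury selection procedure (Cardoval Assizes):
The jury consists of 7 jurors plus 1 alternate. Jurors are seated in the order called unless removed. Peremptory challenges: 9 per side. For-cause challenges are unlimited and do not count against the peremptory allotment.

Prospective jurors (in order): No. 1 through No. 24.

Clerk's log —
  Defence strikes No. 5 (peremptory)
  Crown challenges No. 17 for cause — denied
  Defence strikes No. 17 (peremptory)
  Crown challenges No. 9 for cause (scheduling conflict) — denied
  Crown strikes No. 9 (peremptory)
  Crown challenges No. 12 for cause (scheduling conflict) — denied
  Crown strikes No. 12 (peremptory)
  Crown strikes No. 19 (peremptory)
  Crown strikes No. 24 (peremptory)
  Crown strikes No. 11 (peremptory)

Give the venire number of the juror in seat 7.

8

Removed: #5, #9, #11, #12, #17, #19, #24.
Seating in order: seats 1–7 → #1, #2, #3, #4, #6, #7, #8; alternates → #10.
So seat 7 is #8.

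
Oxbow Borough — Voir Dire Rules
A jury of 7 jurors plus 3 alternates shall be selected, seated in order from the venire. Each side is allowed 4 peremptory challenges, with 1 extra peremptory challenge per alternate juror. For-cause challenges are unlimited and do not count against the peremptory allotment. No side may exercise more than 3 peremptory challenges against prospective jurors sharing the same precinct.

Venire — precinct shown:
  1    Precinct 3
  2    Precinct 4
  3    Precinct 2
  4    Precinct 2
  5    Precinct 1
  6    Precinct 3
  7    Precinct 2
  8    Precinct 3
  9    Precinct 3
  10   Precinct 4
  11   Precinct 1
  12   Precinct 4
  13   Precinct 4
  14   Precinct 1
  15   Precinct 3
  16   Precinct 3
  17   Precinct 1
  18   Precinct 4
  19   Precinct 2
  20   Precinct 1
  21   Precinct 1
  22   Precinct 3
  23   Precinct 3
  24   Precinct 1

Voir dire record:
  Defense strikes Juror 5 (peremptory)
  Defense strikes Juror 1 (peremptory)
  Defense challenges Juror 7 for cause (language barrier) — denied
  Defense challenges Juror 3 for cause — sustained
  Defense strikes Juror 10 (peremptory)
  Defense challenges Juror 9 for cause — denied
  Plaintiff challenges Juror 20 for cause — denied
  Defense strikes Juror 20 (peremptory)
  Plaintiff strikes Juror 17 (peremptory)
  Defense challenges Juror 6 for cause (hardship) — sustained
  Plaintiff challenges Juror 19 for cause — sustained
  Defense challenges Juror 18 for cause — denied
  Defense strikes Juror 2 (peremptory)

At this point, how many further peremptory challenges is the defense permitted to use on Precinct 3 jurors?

Defense peremptories so far: #5, #1, #10, #20, #2 — 5 of 7 used, 2 left overall.
Against Precinct 3: #1 — 1 used; per-precinct cap 3 leaves 2.
Binding limit: min(2, 2) = 2.

2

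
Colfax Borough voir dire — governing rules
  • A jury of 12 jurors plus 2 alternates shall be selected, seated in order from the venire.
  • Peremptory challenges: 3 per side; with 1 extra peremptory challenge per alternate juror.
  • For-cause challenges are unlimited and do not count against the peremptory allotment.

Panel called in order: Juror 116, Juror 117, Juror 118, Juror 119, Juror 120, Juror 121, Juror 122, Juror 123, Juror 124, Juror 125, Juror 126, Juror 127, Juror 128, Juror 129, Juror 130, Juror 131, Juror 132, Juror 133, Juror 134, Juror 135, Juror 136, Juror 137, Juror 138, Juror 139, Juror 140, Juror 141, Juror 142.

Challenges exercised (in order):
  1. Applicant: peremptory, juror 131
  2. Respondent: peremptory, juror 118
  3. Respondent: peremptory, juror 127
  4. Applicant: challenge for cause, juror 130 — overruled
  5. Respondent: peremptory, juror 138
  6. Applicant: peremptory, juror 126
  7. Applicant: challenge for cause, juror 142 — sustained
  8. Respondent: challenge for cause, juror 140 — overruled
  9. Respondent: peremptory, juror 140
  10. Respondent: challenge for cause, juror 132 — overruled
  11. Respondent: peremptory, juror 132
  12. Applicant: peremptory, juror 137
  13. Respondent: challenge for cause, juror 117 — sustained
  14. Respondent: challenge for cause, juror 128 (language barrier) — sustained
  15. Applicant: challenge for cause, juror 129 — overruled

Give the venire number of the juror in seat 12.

Removed: #117, #118, #126, #127, #128, #131, #132, #137, #138, #140, #142. (#129, #130 stay — for-cause denied.)
Filling seats in venire order through position 12: #116, #119, #120, #121, #122, #123, #124, #125, #129, #130, #133, #134.
So seat 12 is #134.

134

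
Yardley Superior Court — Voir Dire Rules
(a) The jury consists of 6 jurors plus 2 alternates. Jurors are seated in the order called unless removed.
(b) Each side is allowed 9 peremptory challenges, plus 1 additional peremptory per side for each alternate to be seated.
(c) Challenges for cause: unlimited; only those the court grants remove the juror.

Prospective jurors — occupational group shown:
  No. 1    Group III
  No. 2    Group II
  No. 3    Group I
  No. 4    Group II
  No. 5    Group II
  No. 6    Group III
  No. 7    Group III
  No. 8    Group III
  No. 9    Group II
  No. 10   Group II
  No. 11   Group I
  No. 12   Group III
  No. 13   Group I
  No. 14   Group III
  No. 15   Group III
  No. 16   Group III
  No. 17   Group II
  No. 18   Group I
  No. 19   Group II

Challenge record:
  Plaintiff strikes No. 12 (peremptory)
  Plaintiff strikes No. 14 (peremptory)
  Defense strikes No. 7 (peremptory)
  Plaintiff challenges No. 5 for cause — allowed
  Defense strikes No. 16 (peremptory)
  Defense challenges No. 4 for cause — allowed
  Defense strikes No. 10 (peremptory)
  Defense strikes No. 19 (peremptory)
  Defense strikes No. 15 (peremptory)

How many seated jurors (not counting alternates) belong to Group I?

1

Removed: #4, #5, #7, #10, #12, #14, #15, #16, #19.
Seated jurors 1–6: #1, #2, #3, #6, #8, #9 (alternates #11, #13 not counted).
Of those, in Group I: #3 → 1.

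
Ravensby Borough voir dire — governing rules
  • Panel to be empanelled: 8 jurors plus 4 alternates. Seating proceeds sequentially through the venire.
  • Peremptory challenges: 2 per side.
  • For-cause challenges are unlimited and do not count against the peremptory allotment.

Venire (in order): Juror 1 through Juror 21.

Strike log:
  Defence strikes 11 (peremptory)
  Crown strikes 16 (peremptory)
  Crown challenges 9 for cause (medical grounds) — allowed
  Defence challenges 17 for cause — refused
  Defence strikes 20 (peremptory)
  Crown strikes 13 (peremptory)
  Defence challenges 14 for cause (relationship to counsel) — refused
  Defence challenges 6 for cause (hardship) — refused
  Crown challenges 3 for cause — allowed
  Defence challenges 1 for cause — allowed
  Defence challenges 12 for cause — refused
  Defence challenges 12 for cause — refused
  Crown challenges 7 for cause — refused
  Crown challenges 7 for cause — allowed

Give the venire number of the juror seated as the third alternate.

Removed: #1, #3, #7, #9, #11, #13, #16, #20. (#6, #12, #14, #17 stay — for-cause denied.)
Filling seats in venire order through position 11: #2, #4, #5, #6, #8, #10, #12, #14, #15, #17, #18.
So alternate 3 is #18.

18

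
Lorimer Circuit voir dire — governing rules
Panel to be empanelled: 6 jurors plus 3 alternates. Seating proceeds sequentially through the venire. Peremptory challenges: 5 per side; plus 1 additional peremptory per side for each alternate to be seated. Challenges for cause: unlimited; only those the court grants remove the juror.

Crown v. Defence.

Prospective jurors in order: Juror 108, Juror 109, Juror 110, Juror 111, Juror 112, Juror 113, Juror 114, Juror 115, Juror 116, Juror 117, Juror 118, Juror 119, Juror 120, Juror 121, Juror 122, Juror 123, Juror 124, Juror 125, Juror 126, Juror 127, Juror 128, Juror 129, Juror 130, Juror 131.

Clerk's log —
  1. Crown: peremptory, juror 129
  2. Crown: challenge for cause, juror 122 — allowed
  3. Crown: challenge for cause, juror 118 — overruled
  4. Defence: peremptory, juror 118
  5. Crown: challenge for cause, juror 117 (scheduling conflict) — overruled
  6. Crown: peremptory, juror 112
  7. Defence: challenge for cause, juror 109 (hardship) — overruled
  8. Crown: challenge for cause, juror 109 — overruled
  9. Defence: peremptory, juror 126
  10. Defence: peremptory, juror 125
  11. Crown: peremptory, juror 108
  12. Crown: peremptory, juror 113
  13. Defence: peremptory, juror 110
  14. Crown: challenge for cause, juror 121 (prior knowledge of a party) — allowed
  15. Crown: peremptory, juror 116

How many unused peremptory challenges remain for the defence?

Defence allotment: 5 base + 1 × 3 alternates = 8.
Defence peremptories used: #118, #126, #125, #110 — 4 (the for-cause on #109 doesn't count).
Remaining: 8 − 4 = 4.

4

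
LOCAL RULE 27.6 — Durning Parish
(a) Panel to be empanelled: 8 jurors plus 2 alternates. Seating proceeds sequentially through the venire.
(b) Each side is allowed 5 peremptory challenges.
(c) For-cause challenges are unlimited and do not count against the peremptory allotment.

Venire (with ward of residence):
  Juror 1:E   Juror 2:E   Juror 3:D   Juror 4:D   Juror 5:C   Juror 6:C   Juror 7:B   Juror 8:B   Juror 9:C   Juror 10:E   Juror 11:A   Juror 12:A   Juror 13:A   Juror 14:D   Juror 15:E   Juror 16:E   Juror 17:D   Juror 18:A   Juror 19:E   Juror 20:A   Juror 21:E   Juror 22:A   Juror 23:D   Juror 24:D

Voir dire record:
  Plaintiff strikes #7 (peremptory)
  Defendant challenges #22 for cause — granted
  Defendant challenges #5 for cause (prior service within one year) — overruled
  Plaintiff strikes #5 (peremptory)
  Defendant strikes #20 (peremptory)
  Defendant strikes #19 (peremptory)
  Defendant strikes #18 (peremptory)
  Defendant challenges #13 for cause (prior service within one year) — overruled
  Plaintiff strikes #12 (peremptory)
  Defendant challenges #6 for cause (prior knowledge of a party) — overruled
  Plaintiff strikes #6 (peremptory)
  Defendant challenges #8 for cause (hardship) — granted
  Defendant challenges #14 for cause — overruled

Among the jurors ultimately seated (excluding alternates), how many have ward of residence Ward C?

1

Removed: #5, #6, #7, #8, #12, #18, #19, #20, #22.
Seated jurors 1–8: #1, #2, #3, #4, #9, #10, #11, #13 (alternates #14, #15 not counted).
Of those, in Ward C: #9 → 1.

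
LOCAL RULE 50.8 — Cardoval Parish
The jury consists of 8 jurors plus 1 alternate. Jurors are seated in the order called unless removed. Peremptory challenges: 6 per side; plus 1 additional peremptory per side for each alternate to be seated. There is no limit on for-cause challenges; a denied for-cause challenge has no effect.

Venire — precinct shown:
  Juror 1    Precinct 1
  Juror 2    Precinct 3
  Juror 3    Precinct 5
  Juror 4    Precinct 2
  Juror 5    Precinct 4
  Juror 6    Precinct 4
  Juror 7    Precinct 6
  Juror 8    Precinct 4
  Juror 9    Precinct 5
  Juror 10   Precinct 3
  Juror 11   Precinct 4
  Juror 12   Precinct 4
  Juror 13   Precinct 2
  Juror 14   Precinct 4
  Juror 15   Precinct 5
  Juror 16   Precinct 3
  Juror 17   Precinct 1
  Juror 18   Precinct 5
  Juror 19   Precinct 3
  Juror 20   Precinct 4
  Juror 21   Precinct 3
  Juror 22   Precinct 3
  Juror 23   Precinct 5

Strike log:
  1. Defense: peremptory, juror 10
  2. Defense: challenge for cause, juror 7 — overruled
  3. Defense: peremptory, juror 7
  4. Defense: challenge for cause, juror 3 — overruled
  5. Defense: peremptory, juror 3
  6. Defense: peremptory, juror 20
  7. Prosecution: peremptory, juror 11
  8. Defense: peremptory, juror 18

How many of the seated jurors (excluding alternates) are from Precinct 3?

Removed: #3, #7, #10, #11, #18, #20.
Seated jurors 1–8: #1, #2, #4, #5, #6, #8, #9, #12 (alternates #13 not counted).
Of those, in Precinct 3: #2 → 1.

1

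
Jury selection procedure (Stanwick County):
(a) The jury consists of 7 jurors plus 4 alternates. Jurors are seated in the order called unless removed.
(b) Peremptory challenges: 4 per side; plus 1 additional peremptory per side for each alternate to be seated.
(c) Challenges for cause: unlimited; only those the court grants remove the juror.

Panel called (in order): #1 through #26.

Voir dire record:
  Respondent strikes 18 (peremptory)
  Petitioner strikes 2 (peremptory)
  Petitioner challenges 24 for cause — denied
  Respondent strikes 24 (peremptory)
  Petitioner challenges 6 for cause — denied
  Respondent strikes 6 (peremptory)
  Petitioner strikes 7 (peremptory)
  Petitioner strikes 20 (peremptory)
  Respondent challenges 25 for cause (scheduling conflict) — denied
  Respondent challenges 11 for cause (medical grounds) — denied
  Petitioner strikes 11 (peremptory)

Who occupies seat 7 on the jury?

Removed: #2, #6, #7, #11, #18, #20, #24. (#25 stays — for-cause denied.)
Seating in order: seats 1–7 → #1, #3, #4, #5, #8, #9, #10; alternates → #12, #13, #14, #15.
So seat 7 is #10.

10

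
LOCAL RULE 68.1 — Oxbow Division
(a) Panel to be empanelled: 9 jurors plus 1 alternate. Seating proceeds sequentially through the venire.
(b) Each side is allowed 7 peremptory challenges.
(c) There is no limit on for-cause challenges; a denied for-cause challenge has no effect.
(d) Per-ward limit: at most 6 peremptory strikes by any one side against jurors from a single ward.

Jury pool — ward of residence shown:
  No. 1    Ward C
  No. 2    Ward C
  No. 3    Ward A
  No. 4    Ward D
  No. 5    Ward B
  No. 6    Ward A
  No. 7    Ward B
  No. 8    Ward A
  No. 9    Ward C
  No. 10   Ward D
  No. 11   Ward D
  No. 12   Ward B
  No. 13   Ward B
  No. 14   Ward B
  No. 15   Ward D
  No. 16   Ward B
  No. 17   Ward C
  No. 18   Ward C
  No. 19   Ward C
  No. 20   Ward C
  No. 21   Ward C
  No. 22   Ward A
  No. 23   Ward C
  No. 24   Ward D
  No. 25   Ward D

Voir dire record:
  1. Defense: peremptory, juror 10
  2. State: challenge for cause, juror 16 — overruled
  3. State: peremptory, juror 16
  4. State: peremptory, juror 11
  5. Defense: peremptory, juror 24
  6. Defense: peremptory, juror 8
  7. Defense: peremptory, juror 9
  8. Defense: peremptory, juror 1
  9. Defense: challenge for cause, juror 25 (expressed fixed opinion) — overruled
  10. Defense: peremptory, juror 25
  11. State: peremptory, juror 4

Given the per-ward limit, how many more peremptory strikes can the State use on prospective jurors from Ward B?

State peremptories so far: #16, #11, #4 — 3 of 7 used, 4 left overall.
Against Ward B: #16 — 1 used; per-ward cap 6 leaves 5.
Binding limit: min(4, 5) = 4.

4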